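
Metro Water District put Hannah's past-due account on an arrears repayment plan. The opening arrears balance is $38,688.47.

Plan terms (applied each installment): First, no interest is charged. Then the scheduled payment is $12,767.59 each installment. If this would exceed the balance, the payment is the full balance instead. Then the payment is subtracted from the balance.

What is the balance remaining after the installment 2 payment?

$13,153.29

Installment 1: $38,688.47 − $12,767.59 → $25,920.88
Installment 2: $25,920.88 − $12,767.59 → $13,153.29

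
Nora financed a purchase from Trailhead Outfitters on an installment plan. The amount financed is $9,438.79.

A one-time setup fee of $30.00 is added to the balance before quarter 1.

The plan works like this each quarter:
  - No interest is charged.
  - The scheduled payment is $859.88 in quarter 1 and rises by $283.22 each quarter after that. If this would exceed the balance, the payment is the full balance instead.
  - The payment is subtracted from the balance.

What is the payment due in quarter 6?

Quarter 1: $9,468.79 − $859.88 → $8,608.91
Quarter 2: $8,608.91 − $1,143.10 → $7,465.81
Quarter 3: $7,465.81 − $1,426.32 → $6,039.49
Quarter 4: $6,039.49 − $1,709.54 → $4,329.95
Quarter 5: $4,329.95 − $1,992.76 → $2,337.19
Quarter 6: $2,337.19 − $2,275.98 → $61.21

$2,275.98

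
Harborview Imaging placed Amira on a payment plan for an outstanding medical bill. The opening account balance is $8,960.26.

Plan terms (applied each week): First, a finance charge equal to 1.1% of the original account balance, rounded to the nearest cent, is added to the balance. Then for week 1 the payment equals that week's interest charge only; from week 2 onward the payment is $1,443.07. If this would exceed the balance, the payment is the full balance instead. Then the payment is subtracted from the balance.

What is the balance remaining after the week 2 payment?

Week 1: opening $8,960.26; interest $98.56 → $9,058.82; payment $98.56; balance $8,960.26
Week 2: opening $8,960.26; interest $98.56 → $9,058.82; payment $1,443.07; balance $7,615.75

$7,615.75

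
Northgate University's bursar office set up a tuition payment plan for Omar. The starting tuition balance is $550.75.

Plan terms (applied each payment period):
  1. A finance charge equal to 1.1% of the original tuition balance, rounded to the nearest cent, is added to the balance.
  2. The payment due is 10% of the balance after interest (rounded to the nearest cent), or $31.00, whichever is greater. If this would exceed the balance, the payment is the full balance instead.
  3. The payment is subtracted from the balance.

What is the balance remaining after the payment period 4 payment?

$380.11

Payment period 1: $550.75 +$6.06 interest = $556.81; pay $55.68 → $501.13
Payment period 2: $501.13 +$6.06 interest = $507.19; pay $50.72 → $456.47
Payment period 3: $456.47 +$6.06 interest = $462.53; pay $46.25 → $416.28
Payment period 4: $416.28 +$6.06 interest = $422.34; pay $42.23 → $380.11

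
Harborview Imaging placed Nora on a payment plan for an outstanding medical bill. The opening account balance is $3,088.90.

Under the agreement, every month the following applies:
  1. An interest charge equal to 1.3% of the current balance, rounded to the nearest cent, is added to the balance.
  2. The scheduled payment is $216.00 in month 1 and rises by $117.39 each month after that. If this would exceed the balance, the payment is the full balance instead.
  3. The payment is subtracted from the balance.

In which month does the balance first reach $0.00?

# | Opening | Interest | Payment | End bal
1 | $3,088.90 | $40.16 | $216.00 | $2,913.06
2 | $2,913.06 | $37.87 | $333.39 | $2,617.54
3 | $2,617.54 | $34.03 | $450.78 | $2,200.79
4 | $2,200.79 | $28.61 | $568.17 | $1,661.23
5 | $1,661.23 | $21.60 | $685.56 | $997.27
6 | $997.27 | $12.96 | $802.95 | $207.28
7 | $207.28 | $2.69 | $209.97 | $0.00
Balance reaches $0.00 in month 7.

7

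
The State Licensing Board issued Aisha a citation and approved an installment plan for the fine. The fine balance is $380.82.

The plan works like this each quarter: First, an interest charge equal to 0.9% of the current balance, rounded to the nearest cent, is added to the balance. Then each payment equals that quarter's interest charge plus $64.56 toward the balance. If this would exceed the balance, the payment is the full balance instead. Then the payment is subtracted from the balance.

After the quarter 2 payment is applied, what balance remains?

Quarter 1: $380.82 +$3.43 interest = $384.25; pay $67.99 → $316.26
Quarter 2: $316.26 +$2.85 interest = $319.11; pay $67.41 → $251.70

$251.70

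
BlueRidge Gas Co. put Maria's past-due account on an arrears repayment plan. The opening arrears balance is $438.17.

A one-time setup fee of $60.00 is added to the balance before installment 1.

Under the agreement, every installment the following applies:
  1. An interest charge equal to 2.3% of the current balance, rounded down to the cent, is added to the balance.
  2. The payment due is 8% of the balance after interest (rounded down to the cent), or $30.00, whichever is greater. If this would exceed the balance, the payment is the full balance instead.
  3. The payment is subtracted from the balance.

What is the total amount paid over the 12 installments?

$391.30

Installment 1: opening $498.17; interest $11.45 → $509.62; payment $40.76; balance $468.86
Installment 2: opening $468.86; interest $10.78 → $479.64; payment $38.37; balance $441.27
Installment 3: opening $441.27; interest $10.14 → $451.41; payment $36.11; balance $415.30
Installment 4: opening $415.30; interest $9.55 → $424.85; payment $33.98; balance $390.87
Installment 5: opening $390.87; interest $8.99 → $399.86; payment $31.98; balance $367.88
Installment 6: opening $367.88; interest $8.46 → $376.34; payment $30.10; balance $346.24
Installment 7: opening $346.24; interest $7.96 → $354.20; payment $30.00; balance $324.20
Installment 8: opening $324.20; interest $7.45 → $331.65; payment $30.00; balance $301.65
Installment 9: opening $301.65; interest $6.93 → $308.58; payment $30.00; balance $278.58
Installment 10: opening $278.58; interest $6.40 → $284.98; payment $30.00; balance $254.98
Installment 11: opening $254.98; interest $5.86 → $260.84; payment $30.00; balance $230.84
Installment 12: opening $230.84; interest $5.30 → $236.14; payment $30.00; balance $206.14
Total paid: $391.30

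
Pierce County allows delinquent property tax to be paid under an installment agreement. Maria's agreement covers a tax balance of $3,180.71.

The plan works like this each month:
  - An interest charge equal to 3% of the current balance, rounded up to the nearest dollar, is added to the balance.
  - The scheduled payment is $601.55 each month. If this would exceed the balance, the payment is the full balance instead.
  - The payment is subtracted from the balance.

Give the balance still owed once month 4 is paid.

# | Opening | Interest | Payment | End bal
1 | $3,180.71 | $96.00 | $601.55 | $2,675.16
2 | $2,675.16 | $81.00 | $601.55 | $2,154.61
3 | $2,154.61 | $65.00 | $601.55 | $1,618.06
4 | $1,618.06 | $49.00 | $601.55 | $1,065.51

$1,065.51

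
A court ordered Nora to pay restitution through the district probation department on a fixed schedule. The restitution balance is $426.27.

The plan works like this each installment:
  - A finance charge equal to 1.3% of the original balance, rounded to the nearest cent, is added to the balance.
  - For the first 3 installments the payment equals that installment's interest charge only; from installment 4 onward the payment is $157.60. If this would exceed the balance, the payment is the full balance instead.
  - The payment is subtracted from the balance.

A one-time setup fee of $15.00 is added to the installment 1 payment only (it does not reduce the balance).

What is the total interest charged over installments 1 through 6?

$33.24

Installment 1: opening $426.27; interest $5.54 → $431.81; payment $5.54 (+ $15.00 fee); balance $426.27
Installment 2: opening $426.27; interest $5.54 → $431.81; payment $5.54; balance $426.27
Installment 3: opening $426.27; interest $5.54 → $431.81; payment $5.54; balance $426.27
Installment 4: opening $426.27; interest $5.54 → $431.81; payment $157.60; balance $274.21
Installment 5: opening $274.21; interest $5.54 → $279.75; payment $157.60; balance $122.15
Installment 6: opening $122.15; interest $5.54 → $127.69; payment $127.69; balance $0.00
Total interest: $5.54 + $5.54 + $5.54 + $5.54 + $5.54 + $5.54 = $33.24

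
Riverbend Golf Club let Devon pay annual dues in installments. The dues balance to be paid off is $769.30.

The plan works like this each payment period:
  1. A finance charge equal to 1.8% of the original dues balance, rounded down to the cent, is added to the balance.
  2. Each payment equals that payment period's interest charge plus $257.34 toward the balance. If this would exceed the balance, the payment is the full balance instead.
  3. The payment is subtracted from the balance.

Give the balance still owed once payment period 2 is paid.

$254.62

Payment period 1: $769.30 +$13.84 interest = $783.14; pay $271.18 → $511.96
Payment period 2: $511.96 +$13.84 interest = $525.80; pay $271.18 → $254.62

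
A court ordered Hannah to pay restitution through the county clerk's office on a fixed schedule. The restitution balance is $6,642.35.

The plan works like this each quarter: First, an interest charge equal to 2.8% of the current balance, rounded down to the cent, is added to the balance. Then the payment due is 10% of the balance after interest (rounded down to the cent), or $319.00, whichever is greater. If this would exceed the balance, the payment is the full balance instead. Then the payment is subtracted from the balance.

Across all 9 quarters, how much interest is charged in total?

$1,251.31

Quarter 1: $6,642.35 +$185.98 interest = $6,828.33; pay $682.83 → $6,145.50
Quarter 2: $6,145.50 +$172.07 interest = $6,317.57; pay $631.75 → $5,685.82
Quarter 3: $5,685.82 +$159.20 interest = $5,845.02; pay $584.50 → $5,260.52
Quarter 4: $5,260.52 +$147.29 interest = $5,407.81; pay $540.78 → $4,867.03
Quarter 5: $4,867.03 +$136.27 interest = $5,003.30; pay $500.33 → $4,502.97
Quarter 6: $4,502.97 +$126.08 interest = $4,629.05; pay $462.90 → $4,166.15
Quarter 7: $4,166.15 +$116.65 interest = $4,282.80; pay $428.28 → $3,854.52
Quarter 8: $3,854.52 +$107.92 interest = $3,962.44; pay $396.24 → $3,566.20
Quarter 9: $3,566.20 +$99.85 interest = $3,666.05; pay $366.60 → $3,299.45
Total interest: $185.98 + $172.07 + $159.20 + $147.29 + $136.27 + $126.08 + $116.65 + $107.92 + $99.85 = $1,251.31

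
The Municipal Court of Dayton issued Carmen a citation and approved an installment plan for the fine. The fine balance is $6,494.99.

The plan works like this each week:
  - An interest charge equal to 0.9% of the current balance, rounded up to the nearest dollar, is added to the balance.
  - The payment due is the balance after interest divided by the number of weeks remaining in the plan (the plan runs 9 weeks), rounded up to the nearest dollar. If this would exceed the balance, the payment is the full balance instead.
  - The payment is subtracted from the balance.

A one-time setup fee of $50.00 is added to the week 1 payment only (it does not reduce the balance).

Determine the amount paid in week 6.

# | Opening | Interest | Payment | Fee | End bal
1 | $6,494.99 | $59.00 | $729.00 | $50.00 | $5,824.99
2 | $5,824.99 | $53.00 | $735.00 | — | $5,142.99
3 | $5,142.99 | $47.00 | $742.00 | — | $4,447.99
4 | $4,447.99 | $41.00 | $749.00 | — | $3,739.99
5 | $3,739.99 | $34.00 | $755.00 | — | $3,018.99
6 | $3,018.99 | $28.00 | $762.00 | — | $2,284.99

$762.00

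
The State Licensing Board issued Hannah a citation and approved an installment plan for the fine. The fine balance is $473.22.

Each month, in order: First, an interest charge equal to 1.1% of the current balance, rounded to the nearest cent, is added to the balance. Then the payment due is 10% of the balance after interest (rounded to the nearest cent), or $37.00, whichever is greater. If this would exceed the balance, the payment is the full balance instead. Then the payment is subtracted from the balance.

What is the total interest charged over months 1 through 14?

$36.72

Month 1: opening $473.22; interest $5.21 → $478.43; payment $47.84; balance $430.59
Month 2: opening $430.59; interest $4.74 → $435.33; payment $43.53; balance $391.80
Month 3: opening $391.80; interest $4.31 → $396.11; payment $39.61; balance $356.50
Month 4: opening $356.50; interest $3.92 → $360.42; payment $37.00; balance $323.42
Month 5: opening $323.42; interest $3.56 → $326.98; payment $37.00; balance $289.98
Month 6: opening $289.98; interest $3.19 → $293.17; payment $37.00; balance $256.17
Month 7: opening $256.17; interest $2.82 → $258.99; payment $37.00; balance $221.99
Month 8: opening $221.99; interest $2.44 → $224.43; payment $37.00; balance $187.43
Month 9: opening $187.43; interest $2.06 → $189.49; payment $37.00; balance $152.49
Month 10: opening $152.49; interest $1.68 → $154.17; payment $37.00; balance $117.17
Month 11: opening $117.17; interest $1.29 → $118.46; payment $37.00; balance $81.46
Month 12: opening $81.46; interest $0.90 → $82.36; payment $37.00; balance $45.36
Month 13: opening $45.36; interest $0.50 → $45.86; payment $37.00; balance $8.86
Month 14: opening $8.86; interest $0.10 → $8.96; payment $8.96; balance $0.00
Total interest: $5.21 + $4.74 + $4.31 + $3.92 + $3.56 + $3.19 + $2.82 + $2.44 + $2.06 + $1.68 + $1.29 + $0.90 + $0.50 + $0.10 = $36.72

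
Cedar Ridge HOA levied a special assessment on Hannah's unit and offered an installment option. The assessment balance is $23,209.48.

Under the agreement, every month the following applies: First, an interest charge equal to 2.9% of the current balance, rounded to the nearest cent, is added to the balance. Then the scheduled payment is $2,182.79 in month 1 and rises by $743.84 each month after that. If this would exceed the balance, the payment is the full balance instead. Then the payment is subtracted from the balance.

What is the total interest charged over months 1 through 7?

Month 1: opening $23,209.48; interest $673.07 → $23,882.55; payment $2,182.79; balance $21,699.76
Month 2: opening $21,699.76; interest $629.29 → $22,329.05; payment $2,926.63; balance $19,402.42
Month 3: opening $19,402.42; interest $562.67 → $19,965.09; payment $3,670.47; balance $16,294.62
Month 4: opening $16,294.62; interest $472.54 → $16,767.16; payment $4,414.31; balance $12,352.85
Month 5: opening $12,352.85; interest $358.23 → $12,711.08; payment $5,158.15; balance $7,552.93
Month 6: opening $7,552.93; interest $219.03 → $7,771.96; payment $5,901.99; balance $1,869.97
Month 7: opening $1,869.97; interest $54.23 → $1,924.20; payment $1,924.20; balance $0.00
Total interest: $673.07 + $629.29 + $562.67 + $472.54 + $358.23 + $219.03 + $54.23 = $2,969.06

$2,969.06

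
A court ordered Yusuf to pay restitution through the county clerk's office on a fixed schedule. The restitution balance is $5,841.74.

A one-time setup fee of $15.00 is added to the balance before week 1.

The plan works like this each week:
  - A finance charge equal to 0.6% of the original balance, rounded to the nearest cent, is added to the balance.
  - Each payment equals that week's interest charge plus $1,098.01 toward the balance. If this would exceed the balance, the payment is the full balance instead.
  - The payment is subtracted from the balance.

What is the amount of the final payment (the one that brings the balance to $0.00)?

Week 1: $5,856.74 +$35.05 interest = $5,891.79; pay $1,133.06 → $4,758.73
Week 2: $4,758.73 +$35.05 interest = $4,793.78; pay $1,133.06 → $3,660.72
Week 3: $3,660.72 +$35.05 interest = $3,695.77; pay $1,133.06 → $2,562.71
Week 4: $2,562.71 +$35.05 interest = $2,597.76; pay $1,133.06 → $1,464.70
Week 5: $1,464.70 +$35.05 interest = $1,499.75; pay $1,133.06 → $366.69
Week 6: $366.69 +$35.05 interest = $401.74; pay $401.74 → $0.00

$401.74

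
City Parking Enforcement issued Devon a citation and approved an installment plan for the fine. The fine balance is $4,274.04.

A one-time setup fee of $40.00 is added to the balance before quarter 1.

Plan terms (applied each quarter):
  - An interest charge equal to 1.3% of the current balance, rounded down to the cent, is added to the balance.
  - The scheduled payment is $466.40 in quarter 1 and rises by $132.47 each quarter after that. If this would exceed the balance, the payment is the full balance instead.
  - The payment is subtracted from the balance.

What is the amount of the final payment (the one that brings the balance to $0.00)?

$877.62

# | Opening | Interest | Payment | End bal
1 | $4,314.04 | $56.08 | $466.40 | $3,903.72
2 | $3,903.72 | $50.74 | $598.87 | $3,355.59
3 | $3,355.59 | $43.62 | $731.34 | $2,667.87
4 | $2,667.87 | $34.68 | $863.81 | $1,838.74
5 | $1,838.74 | $23.90 | $996.28 | $866.36
6 | $866.36 | $11.26 | $877.62 | $0.00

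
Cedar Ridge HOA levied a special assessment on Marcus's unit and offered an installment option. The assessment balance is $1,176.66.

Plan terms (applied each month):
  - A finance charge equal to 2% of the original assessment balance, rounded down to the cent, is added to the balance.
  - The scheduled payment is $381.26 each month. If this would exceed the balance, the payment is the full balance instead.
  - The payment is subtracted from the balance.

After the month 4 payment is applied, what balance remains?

Month 1: opening $1,176.66; interest $23.53 → $1,200.19; payment $381.26; balance $818.93
Month 2: opening $818.93; interest $23.53 → $842.46; payment $381.26; balance $461.20
Month 3: opening $461.20; interest $23.53 → $484.73; payment $381.26; balance $103.47
Month 4: opening $103.47; interest $23.53 → $127.00; payment $127.00; balance $0.00

$0.00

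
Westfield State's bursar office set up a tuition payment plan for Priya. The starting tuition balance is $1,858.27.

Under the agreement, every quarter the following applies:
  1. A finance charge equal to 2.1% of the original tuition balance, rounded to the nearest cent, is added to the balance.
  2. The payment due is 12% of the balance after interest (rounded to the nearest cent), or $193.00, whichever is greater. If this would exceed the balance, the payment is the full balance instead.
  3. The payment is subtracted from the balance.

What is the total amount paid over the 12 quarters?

$2,326.51

Quarter 1: $1,858.27 +$39.02 interest = $1,897.29; pay $227.67 → $1,669.62
Quarter 2: $1,669.62 +$39.02 interest = $1,708.64; pay $205.04 → $1,503.60
Quarter 3: $1,503.60 +$39.02 interest = $1,542.62; pay $193.00 → $1,349.62
Quarter 4: $1,349.62 +$39.02 interest = $1,388.64; pay $193.00 → $1,195.64
Quarter 5: $1,195.64 +$39.02 interest = $1,234.66; pay $193.00 → $1,041.66
Quarter 6: $1,041.66 +$39.02 interest = $1,080.68; pay $193.00 → $887.68
Quarter 7: $887.68 +$39.02 interest = $926.70; pay $193.00 → $733.70
Quarter 8: $733.70 +$39.02 interest = $772.72; pay $193.00 → $579.72
Quarter 9: $579.72 +$39.02 interest = $618.74; pay $193.00 → $425.74
Quarter 10: $425.74 +$39.02 interest = $464.76; pay $193.00 → $271.76
Quarter 11: $271.76 +$39.02 interest = $310.78; pay $193.00 → $117.78
Quarter 12: $117.78 +$39.02 interest = $156.80; pay $156.80 → $0.00
Total paid: $2,326.51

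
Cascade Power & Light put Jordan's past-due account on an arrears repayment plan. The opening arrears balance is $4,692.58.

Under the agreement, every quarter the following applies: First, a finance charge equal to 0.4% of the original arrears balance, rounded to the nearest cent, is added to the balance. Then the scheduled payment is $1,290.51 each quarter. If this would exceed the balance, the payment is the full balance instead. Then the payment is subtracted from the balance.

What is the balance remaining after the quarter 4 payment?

$0.00

# | Opening | Interest | Payment | End bal
1 | $4,692.58 | $18.77 | $1,290.51 | $3,420.84
2 | $3,420.84 | $18.77 | $1,290.51 | $2,149.10
3 | $2,149.10 | $18.77 | $1,290.51 | $877.36
4 | $877.36 | $18.77 | $896.13 | $0.00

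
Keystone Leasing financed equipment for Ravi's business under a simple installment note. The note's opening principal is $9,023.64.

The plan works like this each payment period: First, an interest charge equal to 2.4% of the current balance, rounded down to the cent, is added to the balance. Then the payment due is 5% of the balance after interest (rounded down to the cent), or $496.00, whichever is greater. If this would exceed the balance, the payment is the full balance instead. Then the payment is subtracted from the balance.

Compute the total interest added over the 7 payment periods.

Payment period 1: $9,023.64 +$216.56 interest = $9,240.20; pay $496.00 → $8,744.20
Payment period 2: $8,744.20 +$209.86 interest = $8,954.06; pay $496.00 → $8,458.06
Payment period 3: $8,458.06 +$202.99 interest = $8,661.05; pay $496.00 → $8,165.05
Payment period 4: $8,165.05 +$195.96 interest = $8,361.01; pay $496.00 → $7,865.01
Payment period 5: $7,865.01 +$188.76 interest = $8,053.77; pay $496.00 → $7,557.77
Payment period 6: $7,557.77 +$181.38 interest = $7,739.15; pay $496.00 → $7,243.15
Payment period 7: $7,243.15 +$173.83 interest = $7,416.98; pay $496.00 → $6,920.98
Total interest: $216.56 + $209.86 + $202.99 + $195.96 + $188.76 + $181.38 + $173.83 = $1,369.34

$1,369.34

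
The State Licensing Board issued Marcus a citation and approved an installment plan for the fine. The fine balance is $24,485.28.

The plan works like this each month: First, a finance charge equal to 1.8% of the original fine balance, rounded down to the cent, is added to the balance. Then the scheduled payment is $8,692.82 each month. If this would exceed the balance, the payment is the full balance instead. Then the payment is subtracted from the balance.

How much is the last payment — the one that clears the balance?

Month 1: opening $24,485.28; interest $440.73 → $24,926.01; payment $8,692.82; balance $16,233.19
Month 2: opening $16,233.19; interest $440.73 → $16,673.92; payment $8,692.82; balance $7,981.10
Month 3: opening $7,981.10; interest $440.73 → $8,421.83; payment $8,421.83; balance $0.00

$8,421.83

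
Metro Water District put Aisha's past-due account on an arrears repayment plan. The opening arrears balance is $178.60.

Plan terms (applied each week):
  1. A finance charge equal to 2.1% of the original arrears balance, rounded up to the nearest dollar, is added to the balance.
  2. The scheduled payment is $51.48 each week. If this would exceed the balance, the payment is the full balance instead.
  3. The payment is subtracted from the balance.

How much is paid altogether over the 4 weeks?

# | Opening | Interest | Payment | End bal
1 | $178.60 | $4.00 | $51.48 | $131.12
2 | $131.12 | $4.00 | $51.48 | $83.64
3 | $83.64 | $4.00 | $51.48 | $36.16
4 | $36.16 | $4.00 | $40.16 | $0.00
Total paid: $194.60

$194.60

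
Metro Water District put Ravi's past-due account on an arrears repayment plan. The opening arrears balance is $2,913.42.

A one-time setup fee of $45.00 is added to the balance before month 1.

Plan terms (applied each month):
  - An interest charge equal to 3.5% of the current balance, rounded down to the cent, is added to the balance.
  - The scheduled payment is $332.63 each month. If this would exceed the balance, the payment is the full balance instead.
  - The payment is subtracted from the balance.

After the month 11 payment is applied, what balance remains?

$0.00

# | Opening | Interest | Payment | End bal
1 | $2,958.42 | $103.54 | $332.63 | $2,729.33
2 | $2,729.33 | $95.52 | $332.63 | $2,492.22
3 | $2,492.22 | $87.22 | $332.63 | $2,246.81
4 | $2,246.81 | $78.63 | $332.63 | $1,992.81
5 | $1,992.81 | $69.74 | $332.63 | $1,729.92
6 | $1,729.92 | $60.54 | $332.63 | $1,457.83
7 | $1,457.83 | $51.02 | $332.63 | $1,176.22
8 | $1,176.22 | $41.16 | $332.63 | $884.75
9 | $884.75 | $30.96 | $332.63 | $583.08
10 | $583.08 | $20.40 | $332.63 | $270.85
11 | $270.85 | $9.47 | $280.32 | $0.00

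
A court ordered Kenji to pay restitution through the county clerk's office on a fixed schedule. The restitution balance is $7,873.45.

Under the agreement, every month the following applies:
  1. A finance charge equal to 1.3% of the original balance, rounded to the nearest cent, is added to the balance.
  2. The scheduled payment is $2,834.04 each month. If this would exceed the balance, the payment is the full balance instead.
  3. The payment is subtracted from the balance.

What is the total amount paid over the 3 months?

$8,180.50

# | Opening | Interest | Payment | End bal
1 | $7,873.45 | $102.35 | $2,834.04 | $5,141.76
2 | $5,141.76 | $102.35 | $2,834.04 | $2,410.07
3 | $2,410.07 | $102.35 | $2,512.42 | $0.00
Total paid: $8,180.50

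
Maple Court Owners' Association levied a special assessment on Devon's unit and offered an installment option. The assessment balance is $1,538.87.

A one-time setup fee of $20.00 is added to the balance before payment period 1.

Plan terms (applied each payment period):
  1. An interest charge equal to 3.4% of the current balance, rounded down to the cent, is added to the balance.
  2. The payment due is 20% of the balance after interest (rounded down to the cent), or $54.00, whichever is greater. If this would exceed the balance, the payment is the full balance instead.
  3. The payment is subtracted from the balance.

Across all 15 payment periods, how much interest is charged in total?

$284.21

# | Opening | Interest | Payment | End bal
1 | $1,558.87 | $53.00 | $322.37 | $1,289.50
2 | $1,289.50 | $43.84 | $266.66 | $1,066.68
3 | $1,066.68 | $36.26 | $220.58 | $882.36
4 | $882.36 | $30.00 | $182.47 | $729.89
5 | $729.89 | $24.81 | $150.94 | $603.76
6 | $603.76 | $20.52 | $124.85 | $499.43
7 | $499.43 | $16.98 | $103.28 | $413.13
8 | $413.13 | $14.04 | $85.43 | $341.74
9 | $341.74 | $11.61 | $70.67 | $282.68
10 | $282.68 | $9.61 | $58.45 | $233.84
11 | $233.84 | $7.95 | $54.00 | $187.79
12 | $187.79 | $6.38 | $54.00 | $140.17
13 | $140.17 | $4.76 | $54.00 | $90.93
14 | $90.93 | $3.09 | $54.00 | $40.02
15 | $40.02 | $1.36 | $41.38 | $0.00
Total interest: $53.00 + $43.84 + $36.26 + $30.00 + $24.81 + $20.52 + $16.98 + $14.04 + $11.61 + $9.61 + $7.95 + $6.38 + $4.76 + $3.09 + $1.36 = $284.21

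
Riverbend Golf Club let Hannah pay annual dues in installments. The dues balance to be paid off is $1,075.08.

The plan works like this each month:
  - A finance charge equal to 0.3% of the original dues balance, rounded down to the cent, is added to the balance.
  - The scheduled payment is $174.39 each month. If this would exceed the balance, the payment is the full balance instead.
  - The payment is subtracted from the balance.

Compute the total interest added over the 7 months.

$22.54

# | Opening | Interest | Payment | End bal
1 | $1,075.08 | $3.22 | $174.39 | $903.91
2 | $903.91 | $3.22 | $174.39 | $732.74
3 | $732.74 | $3.22 | $174.39 | $561.57
4 | $561.57 | $3.22 | $174.39 | $390.40
5 | $390.40 | $3.22 | $174.39 | $219.23
6 | $219.23 | $3.22 | $174.39 | $48.06
7 | $48.06 | $3.22 | $51.28 | $0.00
Total interest: $3.22 + $3.22 + $3.22 + $3.22 + $3.22 + $3.22 + $3.22 = $22.54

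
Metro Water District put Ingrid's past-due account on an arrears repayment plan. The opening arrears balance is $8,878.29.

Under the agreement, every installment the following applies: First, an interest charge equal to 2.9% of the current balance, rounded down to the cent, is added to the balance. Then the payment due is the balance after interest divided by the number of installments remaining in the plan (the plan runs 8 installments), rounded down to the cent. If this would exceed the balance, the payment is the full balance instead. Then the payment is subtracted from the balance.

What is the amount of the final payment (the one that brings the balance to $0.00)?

Installment 1: opening $8,878.29; interest $257.47 → $9,135.76; payment $1,141.97; balance $7,993.79
Installment 2: opening $7,993.79; interest $231.81 → $8,225.60; payment $1,175.08; balance $7,050.52
Installment 3: opening $7,050.52; interest $204.46 → $7,254.98; payment $1,209.16; balance $6,045.82
Installment 4: opening $6,045.82; interest $175.32 → $6,221.14; payment $1,244.22; balance $4,976.92
Installment 5: opening $4,976.92; interest $144.33 → $5,121.25; payment $1,280.31; balance $3,840.94
Installment 6: opening $3,840.94; interest $111.38 → $3,952.32; payment $1,317.44; balance $2,634.88
Installment 7: opening $2,634.88; interest $76.41 → $2,711.29; payment $1,355.64; balance $1,355.65
Installment 8: opening $1,355.65; interest $39.31 → $1,394.96; payment $1,394.96; balance $0.00

$1,394.96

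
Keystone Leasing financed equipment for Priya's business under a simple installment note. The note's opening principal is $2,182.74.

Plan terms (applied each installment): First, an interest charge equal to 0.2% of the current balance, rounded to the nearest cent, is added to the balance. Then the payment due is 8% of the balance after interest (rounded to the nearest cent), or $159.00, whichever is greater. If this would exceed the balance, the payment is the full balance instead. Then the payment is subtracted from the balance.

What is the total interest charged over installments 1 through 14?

Installment 1: $2,182.74 +$4.37 interest = $2,187.11; pay $174.97 → $2,012.14
Installment 2: $2,012.14 +$4.02 interest = $2,016.16; pay $161.29 → $1,854.87
Installment 3: $1,854.87 +$3.71 interest = $1,858.58; pay $159.00 → $1,699.58
Installment 4: $1,699.58 +$3.40 interest = $1,702.98; pay $159.00 → $1,543.98
Installment 5: $1,543.98 +$3.09 interest = $1,547.07; pay $159.00 → $1,388.07
Installment 6: $1,388.07 +$2.78 interest = $1,390.85; pay $159.00 → $1,231.85
Installment 7: $1,231.85 +$2.46 interest = $1,234.31; pay $159.00 → $1,075.31
Installment 8: $1,075.31 +$2.15 interest = $1,077.46; pay $159.00 → $918.46
Installment 9: $918.46 +$1.84 interest = $920.30; pay $159.00 → $761.30
Installment 10: $761.30 +$1.52 interest = $762.82; pay $159.00 → $603.82
Installment 11: $603.82 +$1.21 interest = $605.03; pay $159.00 → $446.03
Installment 12: $446.03 +$0.89 interest = $446.92; pay $159.00 → $287.92
Installment 13: $287.92 +$0.58 interest = $288.50; pay $159.00 → $129.50
Installment 14: $129.50 +$0.26 interest = $129.76; pay $129.76 → $0.00
Total interest: $4.37 + $4.02 + $3.71 + $3.40 + $3.09 + $2.78 + $2.46 + $2.15 + $1.84 + $1.52 + $1.21 + $0.89 + $0.58 + $0.26 = $32.28

$32.28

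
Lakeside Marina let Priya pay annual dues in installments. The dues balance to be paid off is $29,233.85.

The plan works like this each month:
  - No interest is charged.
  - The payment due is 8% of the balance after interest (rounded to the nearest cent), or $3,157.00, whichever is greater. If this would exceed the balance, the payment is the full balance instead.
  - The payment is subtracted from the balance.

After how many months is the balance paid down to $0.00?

Month 1: opening $29,233.85; payment $3,157.00; balance $26,076.85
Month 2: opening $26,076.85; payment $3,157.00; balance $22,919.85
Month 3: opening $22,919.85; payment $3,157.00; balance $19,762.85
Month 4: opening $19,762.85; payment $3,157.00; balance $16,605.85
Month 5: opening $16,605.85; payment $3,157.00; balance $13,448.85
Month 6: opening $13,448.85; payment $3,157.00; balance $10,291.85
Month 7: opening $10,291.85; payment $3,157.00; balance $7,134.85
Month 8: opening $7,134.85; payment $3,157.00; balance $3,977.85
Month 9: opening $3,977.85; payment $3,157.00; balance $820.85
Month 10: opening $820.85; payment $820.85; balance $0.00
Balance reaches $0.00 in month 10.

10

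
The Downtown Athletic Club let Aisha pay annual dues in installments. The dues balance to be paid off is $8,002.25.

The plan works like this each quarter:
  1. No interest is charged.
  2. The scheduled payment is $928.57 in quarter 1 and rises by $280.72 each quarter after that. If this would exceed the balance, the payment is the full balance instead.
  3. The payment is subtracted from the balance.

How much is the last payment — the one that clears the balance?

# | Opening | Payment | End bal
1 | $8,002.25 | $928.57 | $7,073.68
2 | $7,073.68 | $1,209.29 | $5,864.39
3 | $5,864.39 | $1,490.01 | $4,374.38
4 | $4,374.38 | $1,770.73 | $2,603.65
5 | $2,603.65 | $2,051.45 | $552.20
6 | $552.20 | $552.20 | $0.00

$552.20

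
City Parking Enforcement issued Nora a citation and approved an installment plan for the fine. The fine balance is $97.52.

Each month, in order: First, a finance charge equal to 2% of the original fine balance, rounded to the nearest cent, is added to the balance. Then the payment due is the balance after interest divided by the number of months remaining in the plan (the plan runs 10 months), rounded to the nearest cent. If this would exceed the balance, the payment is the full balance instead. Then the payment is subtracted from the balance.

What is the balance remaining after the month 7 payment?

Month 1: $97.52 +$1.95 interest = $99.47; pay $9.95 → $89.52
Month 2: $89.52 +$1.95 interest = $91.47; pay $10.16 → $81.31
Month 3: $81.31 +$1.95 interest = $83.26; pay $10.41 → $72.85
Month 4: $72.85 +$1.95 interest = $74.80; pay $10.69 → $64.11
Month 5: $64.11 +$1.95 interest = $66.06; pay $11.01 → $55.05
Month 6: $55.05 +$1.95 interest = $57.00; pay $11.40 → $45.60
Month 7: $45.60 +$1.95 interest = $47.55; pay $11.89 → $35.66

$35.66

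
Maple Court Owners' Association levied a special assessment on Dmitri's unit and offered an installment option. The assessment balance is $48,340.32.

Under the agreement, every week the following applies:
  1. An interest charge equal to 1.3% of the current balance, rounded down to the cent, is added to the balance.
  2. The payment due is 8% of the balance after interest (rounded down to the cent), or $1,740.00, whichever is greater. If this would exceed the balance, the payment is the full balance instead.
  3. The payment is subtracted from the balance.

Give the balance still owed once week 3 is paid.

Week 1: opening $48,340.32; interest $628.42 → $48,968.74; payment $3,917.49; balance $45,051.25
Week 2: opening $45,051.25; interest $585.66 → $45,636.91; payment $3,650.95; balance $41,985.96
Week 3: opening $41,985.96; interest $545.81 → $42,531.77; payment $3,402.54; balance $39,129.23

$39,129.23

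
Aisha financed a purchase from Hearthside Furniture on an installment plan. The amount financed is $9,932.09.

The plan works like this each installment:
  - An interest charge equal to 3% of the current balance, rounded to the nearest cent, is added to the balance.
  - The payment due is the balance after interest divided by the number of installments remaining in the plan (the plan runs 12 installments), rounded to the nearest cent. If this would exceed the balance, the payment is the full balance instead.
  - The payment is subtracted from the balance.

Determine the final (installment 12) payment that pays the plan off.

Installment 1: opening $9,932.09; interest $297.96 → $10,230.05; payment $852.50; balance $9,377.55
Installment 2: opening $9,377.55; interest $281.33 → $9,658.88; payment $878.08; balance $8,780.80
Installment 3: opening $8,780.80; interest $263.42 → $9,044.22; payment $904.42; balance $8,139.80
Installment 4: opening $8,139.80; interest $244.19 → $8,383.99; payment $931.55; balance $7,452.44
Installment 5: opening $7,452.44; interest $223.57 → $7,676.01; payment $959.50; balance $6,716.51
Installment 6: opening $6,716.51; interest $201.50 → $6,918.01; payment $988.29; balance $5,929.72
Installment 7: opening $5,929.72; interest $177.89 → $6,107.61; payment $1,017.94; balance $5,089.67
Installment 8: opening $5,089.67; interest $152.69 → $5,242.36; payment $1,048.47; balance $4,193.89
Installment 9: opening $4,193.89; interest $125.82 → $4,319.71; payment $1,079.93; balance $3,239.78
Installment 10: opening $3,239.78; interest $97.19 → $3,336.97; payment $1,112.32; balance $2,224.65
Installment 11: opening $2,224.65; interest $66.74 → $2,291.39; payment $1,145.70; balance $1,145.69
Installment 12: opening $1,145.69; interest $34.37 → $1,180.06; payment $1,180.06; balance $0.00

$1,180.06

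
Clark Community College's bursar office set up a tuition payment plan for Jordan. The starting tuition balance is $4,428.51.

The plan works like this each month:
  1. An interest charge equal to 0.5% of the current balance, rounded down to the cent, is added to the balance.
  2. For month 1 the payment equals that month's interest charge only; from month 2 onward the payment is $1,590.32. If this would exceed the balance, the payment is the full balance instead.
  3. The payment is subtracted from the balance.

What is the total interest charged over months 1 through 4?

$65.00

Month 1: opening $4,428.51; interest $22.14 → $4,450.65; payment $22.14; balance $4,428.51
Month 2: opening $4,428.51; interest $22.14 → $4,450.65; payment $1,590.32; balance $2,860.33
Month 3: opening $2,860.33; interest $14.30 → $2,874.63; payment $1,590.32; balance $1,284.31
Month 4: opening $1,284.31; interest $6.42 → $1,290.73; payment $1,290.73; balance $0.00
Total interest: $22.14 + $22.14 + $14.30 + $6.42 = $65.00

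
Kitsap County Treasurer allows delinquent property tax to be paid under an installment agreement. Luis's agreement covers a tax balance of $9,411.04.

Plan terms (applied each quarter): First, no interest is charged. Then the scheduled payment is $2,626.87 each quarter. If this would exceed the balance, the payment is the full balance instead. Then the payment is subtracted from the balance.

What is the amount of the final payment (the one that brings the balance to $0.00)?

$1,530.43

Quarter 1: $9,411.04 − $2,626.87 → $6,784.17
Quarter 2: $6,784.17 − $2,626.87 → $4,157.30
Quarter 3: $4,157.30 − $2,626.87 → $1,530.43
Quarter 4: $1,530.43 − $1,530.43 → $0.00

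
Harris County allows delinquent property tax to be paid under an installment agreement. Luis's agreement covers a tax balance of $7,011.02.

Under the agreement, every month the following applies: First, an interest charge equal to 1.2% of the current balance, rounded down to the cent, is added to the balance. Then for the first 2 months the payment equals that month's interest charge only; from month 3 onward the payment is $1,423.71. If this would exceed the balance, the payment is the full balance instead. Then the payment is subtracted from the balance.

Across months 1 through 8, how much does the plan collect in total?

$7,439.02

# | Opening | Interest | Payment | End bal
1 | $7,011.02 | $84.13 | $84.13 | $7,011.02
2 | $7,011.02 | $84.13 | $84.13 | $7,011.02
3 | $7,011.02 | $84.13 | $1,423.71 | $5,671.44
4 | $5,671.44 | $68.05 | $1,423.71 | $4,315.78
5 | $4,315.78 | $51.78 | $1,423.71 | $2,943.85
6 | $2,943.85 | $35.32 | $1,423.71 | $1,555.46
7 | $1,555.46 | $18.66 | $1,423.71 | $150.41
8 | $150.41 | $1.80 | $152.21 | $0.00
Total paid: $7,439.02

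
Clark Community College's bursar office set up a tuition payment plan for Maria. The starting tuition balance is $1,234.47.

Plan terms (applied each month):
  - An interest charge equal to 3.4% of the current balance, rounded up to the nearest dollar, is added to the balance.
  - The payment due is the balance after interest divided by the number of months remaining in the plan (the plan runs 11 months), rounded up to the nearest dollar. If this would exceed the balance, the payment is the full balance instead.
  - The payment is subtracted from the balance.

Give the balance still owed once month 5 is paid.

$794.47

Month 1: opening $1,234.47; interest $42.00 → $1,276.47; payment $117.00; balance $1,159.47
Month 2: opening $1,159.47; interest $40.00 → $1,199.47; payment $120.00; balance $1,079.47
Month 3: opening $1,079.47; interest $37.00 → $1,116.47; payment $125.00; balance $991.47
Month 4: opening $991.47; interest $34.00 → $1,025.47; payment $129.00; balance $896.47
Month 5: opening $896.47; interest $31.00 → $927.47; payment $133.00; balance $794.47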